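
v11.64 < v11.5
False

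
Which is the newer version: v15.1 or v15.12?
v15.12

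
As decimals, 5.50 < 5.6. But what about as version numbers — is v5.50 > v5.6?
True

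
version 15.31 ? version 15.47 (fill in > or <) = <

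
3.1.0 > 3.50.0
False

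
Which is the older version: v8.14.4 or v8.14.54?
v8.14.4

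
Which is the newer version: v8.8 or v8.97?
v8.97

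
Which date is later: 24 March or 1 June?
1 June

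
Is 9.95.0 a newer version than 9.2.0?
Yes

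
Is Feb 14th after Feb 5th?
Yes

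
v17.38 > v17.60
False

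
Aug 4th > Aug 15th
False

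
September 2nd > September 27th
False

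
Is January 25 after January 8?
Yes. Day 25 comes after day 8 in January — this is a date comparison, not a decimal one (the decimal 1.25 would be smaller than 1.8).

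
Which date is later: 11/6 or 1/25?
11/6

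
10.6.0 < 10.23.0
True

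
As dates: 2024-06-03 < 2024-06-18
True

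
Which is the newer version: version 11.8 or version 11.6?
version 11.8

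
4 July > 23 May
True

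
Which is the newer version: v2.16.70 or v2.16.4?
v2.16.70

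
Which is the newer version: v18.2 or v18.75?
v18.75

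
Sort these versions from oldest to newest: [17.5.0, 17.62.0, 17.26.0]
[17.5.0, 17.26.0, 17.62.0]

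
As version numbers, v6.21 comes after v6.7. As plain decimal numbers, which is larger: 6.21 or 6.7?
6.7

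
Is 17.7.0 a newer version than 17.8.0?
No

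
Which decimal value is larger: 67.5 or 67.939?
67.939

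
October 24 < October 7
False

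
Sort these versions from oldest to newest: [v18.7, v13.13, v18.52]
[v13.13, v18.7, v18.52]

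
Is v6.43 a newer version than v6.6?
Yes. Version numbers are compared segment by segment as integers, not as decimals: minor version 43 > 6, so v6.43 > v6.6 (even though the decimal 6.43 < 6.6).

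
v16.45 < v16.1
False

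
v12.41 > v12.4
True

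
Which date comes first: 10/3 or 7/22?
7/22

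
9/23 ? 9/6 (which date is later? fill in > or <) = >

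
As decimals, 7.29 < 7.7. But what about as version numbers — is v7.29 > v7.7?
True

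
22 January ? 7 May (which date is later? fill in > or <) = <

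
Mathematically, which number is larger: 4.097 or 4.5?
4.5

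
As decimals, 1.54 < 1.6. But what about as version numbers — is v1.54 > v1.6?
True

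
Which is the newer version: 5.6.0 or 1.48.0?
5.6.0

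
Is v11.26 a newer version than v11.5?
Yes. Version numbers are compared segment by segment as integers, not as decimals: minor version 26 > 5, so v11.26 > v11.5 (even though the decimal 11.26 < 11.5).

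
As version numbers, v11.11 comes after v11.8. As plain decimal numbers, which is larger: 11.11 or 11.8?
11.8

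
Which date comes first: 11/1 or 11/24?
11/1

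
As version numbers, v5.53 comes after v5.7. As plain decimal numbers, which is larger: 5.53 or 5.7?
5.7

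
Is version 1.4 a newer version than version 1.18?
No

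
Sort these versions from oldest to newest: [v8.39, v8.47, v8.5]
[v8.5, v8.39, v8.47]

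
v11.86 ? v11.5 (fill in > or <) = >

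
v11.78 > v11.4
True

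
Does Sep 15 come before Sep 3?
No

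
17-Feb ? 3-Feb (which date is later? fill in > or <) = >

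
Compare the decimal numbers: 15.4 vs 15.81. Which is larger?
15.81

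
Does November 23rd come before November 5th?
No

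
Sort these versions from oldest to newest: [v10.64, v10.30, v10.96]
[v10.30, v10.64, v10.96]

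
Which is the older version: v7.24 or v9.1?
v7.24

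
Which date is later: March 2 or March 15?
March 15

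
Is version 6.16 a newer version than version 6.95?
No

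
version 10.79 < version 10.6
False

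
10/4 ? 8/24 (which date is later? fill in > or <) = >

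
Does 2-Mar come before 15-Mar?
Yes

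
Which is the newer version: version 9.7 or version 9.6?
version 9.7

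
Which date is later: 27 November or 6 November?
27 November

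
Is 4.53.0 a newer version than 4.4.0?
Yes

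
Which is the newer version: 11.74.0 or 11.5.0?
11.74.0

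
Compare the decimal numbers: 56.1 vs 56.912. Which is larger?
56.912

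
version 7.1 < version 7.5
True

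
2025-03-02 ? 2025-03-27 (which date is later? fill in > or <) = <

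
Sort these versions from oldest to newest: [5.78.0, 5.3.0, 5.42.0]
[5.3.0, 5.42.0, 5.78.0]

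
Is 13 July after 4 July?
Yes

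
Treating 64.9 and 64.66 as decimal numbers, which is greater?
64.9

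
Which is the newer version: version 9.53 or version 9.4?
version 9.53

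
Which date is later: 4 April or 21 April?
21 April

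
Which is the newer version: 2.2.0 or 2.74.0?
2.74.0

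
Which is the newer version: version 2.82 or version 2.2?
version 2.82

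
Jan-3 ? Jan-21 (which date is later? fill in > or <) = <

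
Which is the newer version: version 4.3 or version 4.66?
version 4.66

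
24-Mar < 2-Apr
True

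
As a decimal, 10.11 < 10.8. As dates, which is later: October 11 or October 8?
October 11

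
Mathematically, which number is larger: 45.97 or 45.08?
45.97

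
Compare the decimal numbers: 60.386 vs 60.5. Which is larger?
60.5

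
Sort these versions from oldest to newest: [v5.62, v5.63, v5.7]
[v5.7, v5.62, v5.63]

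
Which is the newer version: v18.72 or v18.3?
v18.72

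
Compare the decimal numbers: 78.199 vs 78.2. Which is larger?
78.2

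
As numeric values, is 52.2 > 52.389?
False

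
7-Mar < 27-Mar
True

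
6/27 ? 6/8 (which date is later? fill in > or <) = >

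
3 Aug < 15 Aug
True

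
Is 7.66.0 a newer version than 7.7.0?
Yes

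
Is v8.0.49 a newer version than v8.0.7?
Yes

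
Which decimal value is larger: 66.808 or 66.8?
66.808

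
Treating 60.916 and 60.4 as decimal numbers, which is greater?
60.916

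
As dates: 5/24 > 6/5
False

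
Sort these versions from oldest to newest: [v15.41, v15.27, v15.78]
[v15.27, v15.41, v15.78]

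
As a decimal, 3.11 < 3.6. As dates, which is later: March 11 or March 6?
March 11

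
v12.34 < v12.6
False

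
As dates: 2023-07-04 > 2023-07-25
False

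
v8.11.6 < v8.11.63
True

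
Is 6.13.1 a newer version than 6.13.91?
No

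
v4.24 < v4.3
False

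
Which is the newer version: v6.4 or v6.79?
v6.79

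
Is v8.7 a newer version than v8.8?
No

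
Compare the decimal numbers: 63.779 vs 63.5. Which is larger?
63.779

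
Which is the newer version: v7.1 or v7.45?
v7.45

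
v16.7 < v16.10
True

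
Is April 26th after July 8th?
No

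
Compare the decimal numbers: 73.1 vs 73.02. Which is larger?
73.1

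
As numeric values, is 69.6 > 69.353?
True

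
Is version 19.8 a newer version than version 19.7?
Yes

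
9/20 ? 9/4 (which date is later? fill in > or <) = >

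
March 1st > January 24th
True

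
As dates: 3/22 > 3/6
True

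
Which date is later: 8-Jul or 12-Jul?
12-Jul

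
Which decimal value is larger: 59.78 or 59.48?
59.78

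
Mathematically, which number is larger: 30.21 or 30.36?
30.36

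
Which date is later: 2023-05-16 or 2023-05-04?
2023-05-16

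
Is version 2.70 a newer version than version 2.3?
Yes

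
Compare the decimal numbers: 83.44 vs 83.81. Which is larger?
83.81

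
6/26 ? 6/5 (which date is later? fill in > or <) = >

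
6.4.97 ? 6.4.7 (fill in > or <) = >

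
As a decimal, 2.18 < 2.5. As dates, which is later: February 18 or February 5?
February 18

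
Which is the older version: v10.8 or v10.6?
v10.6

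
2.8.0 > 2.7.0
True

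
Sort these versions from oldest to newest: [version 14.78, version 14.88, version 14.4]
[version 14.4, version 14.78, version 14.88]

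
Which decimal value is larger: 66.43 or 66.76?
66.76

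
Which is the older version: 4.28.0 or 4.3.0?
4.3.0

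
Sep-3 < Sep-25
True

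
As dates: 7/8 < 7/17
True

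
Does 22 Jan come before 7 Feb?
Yes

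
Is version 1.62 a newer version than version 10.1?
No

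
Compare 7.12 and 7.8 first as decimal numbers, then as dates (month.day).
As decimals: 7.12 < 7.8. As dates: 7/12 is later than 7/8 (day 12 > day 8).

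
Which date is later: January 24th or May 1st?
May 1st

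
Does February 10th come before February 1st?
No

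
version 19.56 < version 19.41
False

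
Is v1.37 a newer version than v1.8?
Yes. Version numbers are compared segment by segment as integers, not as decimals: minor version 37 > 8, so v1.37 > v1.8 (even though the decimal 1.37 < 1.8).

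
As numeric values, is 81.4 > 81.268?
True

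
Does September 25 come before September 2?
No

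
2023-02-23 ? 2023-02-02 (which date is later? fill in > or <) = >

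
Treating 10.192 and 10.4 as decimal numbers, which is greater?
10.4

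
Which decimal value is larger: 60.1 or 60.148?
60.148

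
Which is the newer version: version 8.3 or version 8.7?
version 8.7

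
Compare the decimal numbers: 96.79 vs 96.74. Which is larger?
96.79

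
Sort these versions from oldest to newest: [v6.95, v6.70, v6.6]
[v6.6, v6.70, v6.95]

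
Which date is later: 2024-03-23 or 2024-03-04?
2024-03-23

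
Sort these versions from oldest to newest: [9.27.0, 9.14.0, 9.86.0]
[9.14.0, 9.27.0, 9.86.0]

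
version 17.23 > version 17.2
True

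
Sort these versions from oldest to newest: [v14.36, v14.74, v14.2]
[v14.2, v14.36, v14.74]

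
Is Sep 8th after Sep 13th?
No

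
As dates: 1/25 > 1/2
True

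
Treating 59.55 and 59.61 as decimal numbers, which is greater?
59.61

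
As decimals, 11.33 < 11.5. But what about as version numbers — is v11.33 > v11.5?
True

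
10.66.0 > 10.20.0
True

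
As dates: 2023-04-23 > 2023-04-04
True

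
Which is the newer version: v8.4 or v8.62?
v8.62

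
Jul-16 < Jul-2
False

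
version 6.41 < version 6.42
True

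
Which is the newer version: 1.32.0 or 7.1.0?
7.1.0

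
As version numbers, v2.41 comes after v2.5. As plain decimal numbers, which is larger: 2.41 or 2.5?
2.5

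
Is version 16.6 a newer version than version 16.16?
No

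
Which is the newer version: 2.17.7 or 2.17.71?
2.17.71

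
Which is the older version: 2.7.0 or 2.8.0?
2.7.0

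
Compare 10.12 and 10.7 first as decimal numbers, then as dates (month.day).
As decimals: 10.12 < 10.7. As dates: 10/12 is later than 10/7 (day 12 > day 7).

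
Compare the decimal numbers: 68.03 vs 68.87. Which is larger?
68.87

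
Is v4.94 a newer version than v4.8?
Yes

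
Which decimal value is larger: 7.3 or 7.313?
7.313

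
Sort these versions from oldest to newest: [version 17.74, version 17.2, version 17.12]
[version 17.2, version 17.12, version 17.74]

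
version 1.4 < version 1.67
True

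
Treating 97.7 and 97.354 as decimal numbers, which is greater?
97.7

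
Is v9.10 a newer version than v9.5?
Yes. Version numbers are compared segment by segment as integers, not as decimals: minor version 10 > 5, so v9.10 > v9.5 (even though the decimal 9.10 < 9.5).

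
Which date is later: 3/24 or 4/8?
4/8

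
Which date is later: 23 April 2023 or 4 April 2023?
23 April 2023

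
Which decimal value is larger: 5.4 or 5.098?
5.4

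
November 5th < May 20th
False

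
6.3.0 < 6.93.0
True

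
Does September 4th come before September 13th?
Yes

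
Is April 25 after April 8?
Yes. Day 25 comes after day 8 in April — this is a date comparison, not a decimal one (the decimal 4.25 would be smaller than 4.8).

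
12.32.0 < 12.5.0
False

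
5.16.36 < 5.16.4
False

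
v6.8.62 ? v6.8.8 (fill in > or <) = >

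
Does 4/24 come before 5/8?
Yes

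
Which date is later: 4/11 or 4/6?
4/11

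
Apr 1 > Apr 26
False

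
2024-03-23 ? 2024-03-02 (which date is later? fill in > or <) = >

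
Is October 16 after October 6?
Yes. Day 16 comes after day 6 in October — this is a date comparison, not a decimal one (the decimal 10.16 would be smaller than 10.6).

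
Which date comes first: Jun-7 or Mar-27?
Mar-27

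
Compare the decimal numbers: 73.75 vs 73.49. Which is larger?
73.75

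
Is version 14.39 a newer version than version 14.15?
Yes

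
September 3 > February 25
True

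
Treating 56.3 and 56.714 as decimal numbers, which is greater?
56.714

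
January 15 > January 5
True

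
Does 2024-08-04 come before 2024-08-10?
Yes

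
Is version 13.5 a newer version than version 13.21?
No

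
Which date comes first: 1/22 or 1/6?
1/6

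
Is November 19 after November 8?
Yes. Day 19 comes after day 8 in November — this is a date comparison, not a decimal one (the decimal 11.19 would be smaller than 11.8).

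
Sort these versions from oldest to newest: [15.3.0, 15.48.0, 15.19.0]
[15.3.0, 15.19.0, 15.48.0]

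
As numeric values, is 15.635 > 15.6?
True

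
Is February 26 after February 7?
Yes. Day 26 comes after day 7 in February — this is a date comparison, not a decimal one (the decimal 2.26 would be smaller than 2.7).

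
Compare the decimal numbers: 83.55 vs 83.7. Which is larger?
83.7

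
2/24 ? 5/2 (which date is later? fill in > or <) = <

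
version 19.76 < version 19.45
False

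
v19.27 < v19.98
True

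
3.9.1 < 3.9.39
True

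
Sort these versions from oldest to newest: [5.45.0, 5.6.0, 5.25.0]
[5.6.0, 5.25.0, 5.45.0]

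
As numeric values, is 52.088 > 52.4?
False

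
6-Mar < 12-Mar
True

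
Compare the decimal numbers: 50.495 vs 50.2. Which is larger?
50.495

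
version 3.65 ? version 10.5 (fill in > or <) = <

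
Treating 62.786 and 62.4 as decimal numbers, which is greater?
62.786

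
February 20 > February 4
True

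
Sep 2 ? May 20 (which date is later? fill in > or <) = >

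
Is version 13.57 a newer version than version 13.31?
Yes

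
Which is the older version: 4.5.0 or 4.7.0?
4.5.0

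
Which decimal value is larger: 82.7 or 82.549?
82.7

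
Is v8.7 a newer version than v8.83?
No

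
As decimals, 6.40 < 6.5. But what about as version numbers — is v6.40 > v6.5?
True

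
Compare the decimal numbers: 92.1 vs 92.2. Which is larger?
92.2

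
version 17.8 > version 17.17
False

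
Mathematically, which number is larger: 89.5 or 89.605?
89.605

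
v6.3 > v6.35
False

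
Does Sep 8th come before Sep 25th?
Yes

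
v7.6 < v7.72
True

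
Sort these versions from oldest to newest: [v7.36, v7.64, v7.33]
[v7.33, v7.36, v7.64]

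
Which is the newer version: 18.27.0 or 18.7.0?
18.27.0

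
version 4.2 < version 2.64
False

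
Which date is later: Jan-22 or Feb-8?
Feb-8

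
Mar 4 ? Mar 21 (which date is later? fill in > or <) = <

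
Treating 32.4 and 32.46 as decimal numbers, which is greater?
32.46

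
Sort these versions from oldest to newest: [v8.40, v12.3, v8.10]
[v8.10, v8.40, v12.3]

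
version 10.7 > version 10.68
False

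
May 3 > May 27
False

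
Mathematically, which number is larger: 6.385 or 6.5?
6.5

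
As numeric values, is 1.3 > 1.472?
False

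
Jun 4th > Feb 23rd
True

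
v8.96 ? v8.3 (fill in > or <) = >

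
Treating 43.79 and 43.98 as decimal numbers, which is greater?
43.98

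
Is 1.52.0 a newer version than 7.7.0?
No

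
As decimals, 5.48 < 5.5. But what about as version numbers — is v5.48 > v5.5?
True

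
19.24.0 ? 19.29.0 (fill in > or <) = <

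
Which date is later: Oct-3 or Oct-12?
Oct-12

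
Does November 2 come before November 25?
Yes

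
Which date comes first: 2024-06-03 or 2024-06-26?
2024-06-03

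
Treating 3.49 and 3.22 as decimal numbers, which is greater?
3.49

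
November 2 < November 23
True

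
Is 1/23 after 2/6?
No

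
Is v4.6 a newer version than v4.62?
No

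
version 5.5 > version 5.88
False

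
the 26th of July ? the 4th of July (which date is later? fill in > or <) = >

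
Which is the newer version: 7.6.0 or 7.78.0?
7.78.0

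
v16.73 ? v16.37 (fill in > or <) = >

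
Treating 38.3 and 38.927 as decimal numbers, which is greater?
38.927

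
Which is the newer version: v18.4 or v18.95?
v18.95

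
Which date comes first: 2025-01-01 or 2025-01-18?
2025-01-01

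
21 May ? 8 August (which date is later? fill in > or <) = <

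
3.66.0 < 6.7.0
True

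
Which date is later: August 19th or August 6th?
August 19th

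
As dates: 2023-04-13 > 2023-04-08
True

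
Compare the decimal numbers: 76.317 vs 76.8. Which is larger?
76.8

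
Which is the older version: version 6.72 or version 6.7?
version 6.7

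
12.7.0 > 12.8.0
False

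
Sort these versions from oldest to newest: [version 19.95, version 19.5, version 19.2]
[version 19.2, version 19.5, version 19.95]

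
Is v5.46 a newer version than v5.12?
Yes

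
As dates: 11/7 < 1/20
False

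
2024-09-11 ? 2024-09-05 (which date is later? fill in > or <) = >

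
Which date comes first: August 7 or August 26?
August 7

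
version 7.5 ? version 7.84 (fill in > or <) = <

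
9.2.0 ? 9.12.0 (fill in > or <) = <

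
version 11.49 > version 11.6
True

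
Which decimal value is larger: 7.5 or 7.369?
7.5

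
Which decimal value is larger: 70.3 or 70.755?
70.755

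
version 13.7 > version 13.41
False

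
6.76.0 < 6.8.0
False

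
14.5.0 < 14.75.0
True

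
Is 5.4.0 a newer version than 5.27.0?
No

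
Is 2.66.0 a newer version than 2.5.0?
Yes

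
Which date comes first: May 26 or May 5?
May 5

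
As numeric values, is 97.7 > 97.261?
True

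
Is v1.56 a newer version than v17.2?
No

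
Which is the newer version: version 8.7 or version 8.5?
version 8.7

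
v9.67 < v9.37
False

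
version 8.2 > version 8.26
False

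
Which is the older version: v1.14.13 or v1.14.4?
v1.14.4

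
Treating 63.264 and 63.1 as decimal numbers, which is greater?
63.264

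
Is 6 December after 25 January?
Yes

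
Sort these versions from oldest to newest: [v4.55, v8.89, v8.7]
[v4.55, v8.7, v8.89]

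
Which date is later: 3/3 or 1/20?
3/3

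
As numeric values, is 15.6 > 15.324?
True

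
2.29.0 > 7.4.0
False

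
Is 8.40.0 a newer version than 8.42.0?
No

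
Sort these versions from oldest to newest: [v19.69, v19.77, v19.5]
[v19.5, v19.69, v19.77]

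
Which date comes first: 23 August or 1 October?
23 August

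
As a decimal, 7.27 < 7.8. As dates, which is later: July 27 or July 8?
July 27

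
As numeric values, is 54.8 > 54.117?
True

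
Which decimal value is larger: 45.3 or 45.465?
45.465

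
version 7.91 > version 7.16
True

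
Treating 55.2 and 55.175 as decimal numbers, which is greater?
55.2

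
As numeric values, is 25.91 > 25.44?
True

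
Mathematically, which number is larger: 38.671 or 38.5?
38.671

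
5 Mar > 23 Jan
True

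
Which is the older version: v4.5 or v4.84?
v4.5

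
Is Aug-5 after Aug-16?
No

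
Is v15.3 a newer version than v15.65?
No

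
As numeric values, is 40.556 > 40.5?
True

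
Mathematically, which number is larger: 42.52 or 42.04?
42.52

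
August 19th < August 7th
False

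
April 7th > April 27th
False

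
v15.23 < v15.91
True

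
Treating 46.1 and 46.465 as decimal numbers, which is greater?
46.465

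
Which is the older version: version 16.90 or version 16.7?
version 16.7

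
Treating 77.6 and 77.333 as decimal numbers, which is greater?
77.6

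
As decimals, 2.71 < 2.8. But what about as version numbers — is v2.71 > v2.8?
True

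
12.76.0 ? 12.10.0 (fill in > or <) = >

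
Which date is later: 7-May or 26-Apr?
7-May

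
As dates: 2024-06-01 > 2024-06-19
False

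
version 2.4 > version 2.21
False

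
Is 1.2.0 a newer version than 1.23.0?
No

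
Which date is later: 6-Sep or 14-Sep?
14-Sep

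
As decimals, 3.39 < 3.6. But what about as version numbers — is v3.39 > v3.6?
True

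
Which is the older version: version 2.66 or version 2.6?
version 2.6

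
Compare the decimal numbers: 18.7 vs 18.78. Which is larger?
18.78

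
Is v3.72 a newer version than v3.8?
Yes. Version numbers are compared segment by segment as integers, not as decimals: minor version 72 > 8, so v3.72 > v3.8 (even though the decimal 3.72 < 3.8).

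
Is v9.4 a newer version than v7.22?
Yes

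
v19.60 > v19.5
True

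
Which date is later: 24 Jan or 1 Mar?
1 Mar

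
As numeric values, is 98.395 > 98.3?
True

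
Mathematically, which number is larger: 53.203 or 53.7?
53.7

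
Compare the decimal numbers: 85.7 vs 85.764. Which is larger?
85.764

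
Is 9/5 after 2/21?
Yes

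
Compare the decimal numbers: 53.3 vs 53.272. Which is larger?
53.3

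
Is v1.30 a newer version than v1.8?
Yes. Version numbers are compared segment by segment as integers, not as decimals: minor version 30 > 8, so v1.30 > v1.8 (even though the decimal 1.30 < 1.8).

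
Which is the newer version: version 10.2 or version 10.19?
version 10.19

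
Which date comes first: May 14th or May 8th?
May 8th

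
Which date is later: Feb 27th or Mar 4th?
Mar 4th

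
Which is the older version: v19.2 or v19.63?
v19.2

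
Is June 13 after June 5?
Yes. Day 13 comes after day 5 in June — this is a date comparison, not a decimal one (the decimal 6.13 would be smaller than 6.5).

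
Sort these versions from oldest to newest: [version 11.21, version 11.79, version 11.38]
[version 11.21, version 11.38, version 11.79]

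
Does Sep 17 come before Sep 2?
No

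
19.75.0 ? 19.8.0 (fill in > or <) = >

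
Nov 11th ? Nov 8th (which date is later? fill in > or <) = >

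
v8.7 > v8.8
False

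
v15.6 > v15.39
False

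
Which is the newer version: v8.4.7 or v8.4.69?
v8.4.69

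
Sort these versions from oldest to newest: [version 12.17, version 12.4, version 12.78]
[version 12.4, version 12.17, version 12.78]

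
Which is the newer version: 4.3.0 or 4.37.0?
4.37.0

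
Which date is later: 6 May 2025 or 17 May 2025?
17 May 2025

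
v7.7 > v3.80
True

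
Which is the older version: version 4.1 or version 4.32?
version 4.1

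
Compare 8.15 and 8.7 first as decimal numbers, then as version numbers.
As decimals: 8.15 < 8.7. As versions: v8.15 > v8.7 (minor version 15 > 7).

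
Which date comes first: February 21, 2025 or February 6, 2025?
February 6, 2025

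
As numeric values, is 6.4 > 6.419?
False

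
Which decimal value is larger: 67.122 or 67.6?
67.6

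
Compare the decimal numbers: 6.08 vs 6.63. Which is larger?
6.63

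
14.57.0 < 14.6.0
False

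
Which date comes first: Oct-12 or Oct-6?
Oct-6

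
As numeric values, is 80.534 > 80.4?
True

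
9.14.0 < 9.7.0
False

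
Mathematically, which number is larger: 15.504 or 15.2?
15.504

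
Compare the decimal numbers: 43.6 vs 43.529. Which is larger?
43.6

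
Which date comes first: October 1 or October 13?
October 1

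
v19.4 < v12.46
False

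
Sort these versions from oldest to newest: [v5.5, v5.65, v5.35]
[v5.5, v5.35, v5.65]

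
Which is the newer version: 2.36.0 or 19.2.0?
19.2.0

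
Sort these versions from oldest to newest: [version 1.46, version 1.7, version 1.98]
[version 1.7, version 1.46, version 1.98]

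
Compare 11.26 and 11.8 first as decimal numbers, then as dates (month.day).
As decimals: 11.26 < 11.8. As dates: 11/26 is later than 11/8 (day 26 > day 8).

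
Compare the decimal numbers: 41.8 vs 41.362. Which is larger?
41.8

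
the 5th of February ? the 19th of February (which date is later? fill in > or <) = <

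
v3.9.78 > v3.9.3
True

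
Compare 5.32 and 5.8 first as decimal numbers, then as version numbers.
As decimals: 5.32 < 5.8. As versions: v5.32 > v5.8 (minor version 32 > 8).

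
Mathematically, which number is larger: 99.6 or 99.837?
99.837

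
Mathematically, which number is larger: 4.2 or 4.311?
4.311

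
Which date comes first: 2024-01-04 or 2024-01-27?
2024-01-04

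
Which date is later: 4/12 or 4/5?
4/12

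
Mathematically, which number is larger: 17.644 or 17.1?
17.644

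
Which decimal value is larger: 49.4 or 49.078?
49.4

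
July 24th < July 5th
False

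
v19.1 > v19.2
False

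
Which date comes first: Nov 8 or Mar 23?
Mar 23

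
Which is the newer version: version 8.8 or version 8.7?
version 8.8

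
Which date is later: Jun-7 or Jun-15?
Jun-15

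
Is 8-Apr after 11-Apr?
No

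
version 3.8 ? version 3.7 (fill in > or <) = >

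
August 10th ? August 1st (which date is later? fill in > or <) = >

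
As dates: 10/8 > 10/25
False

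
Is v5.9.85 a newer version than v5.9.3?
Yes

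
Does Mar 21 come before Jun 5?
Yes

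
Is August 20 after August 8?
Yes. Day 20 comes after day 8 in August — this is a date comparison, not a decimal one (the decimal 8.20 would be smaller than 8.8).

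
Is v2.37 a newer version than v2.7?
Yes. Version numbers are compared segment by segment as integers, not as decimals: minor version 37 > 7, so v2.37 > v2.7 (even though the decimal 2.37 < 2.7).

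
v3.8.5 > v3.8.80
False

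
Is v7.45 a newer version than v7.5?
Yes. Version numbers are compared segment by segment as integers, not as decimals: minor version 45 > 5, so v7.45 > v7.5 (even though the decimal 7.45 < 7.5).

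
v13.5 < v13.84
True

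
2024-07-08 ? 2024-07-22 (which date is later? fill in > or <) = <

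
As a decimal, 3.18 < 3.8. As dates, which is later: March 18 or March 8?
March 18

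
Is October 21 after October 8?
Yes. Day 21 comes after day 8 in October — this is a date comparison, not a decimal one (the decimal 10.21 would be smaller than 10.8).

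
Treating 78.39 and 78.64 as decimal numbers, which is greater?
78.64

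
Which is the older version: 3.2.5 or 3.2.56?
3.2.5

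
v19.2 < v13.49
False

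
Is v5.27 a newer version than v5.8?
Yes. Version numbers are compared segment by segment as integers, not as decimals: minor version 27 > 8, so v5.27 > v5.8 (even though the decimal 5.27 < 5.8).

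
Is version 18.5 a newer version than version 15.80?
Yes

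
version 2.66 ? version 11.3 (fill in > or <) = <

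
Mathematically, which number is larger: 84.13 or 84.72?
84.72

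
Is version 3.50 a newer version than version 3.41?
Yes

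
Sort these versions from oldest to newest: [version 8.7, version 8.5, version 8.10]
[version 8.5, version 8.7, version 8.10]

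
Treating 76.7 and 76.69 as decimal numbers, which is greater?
76.7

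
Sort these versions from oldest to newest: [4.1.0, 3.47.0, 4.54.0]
[3.47.0, 4.1.0, 4.54.0]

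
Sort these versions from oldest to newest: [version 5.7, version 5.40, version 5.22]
[version 5.7, version 5.22, version 5.40]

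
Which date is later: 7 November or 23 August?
7 November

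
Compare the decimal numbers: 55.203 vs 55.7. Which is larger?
55.7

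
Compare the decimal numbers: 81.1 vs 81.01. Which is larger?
81.1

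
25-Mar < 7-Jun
True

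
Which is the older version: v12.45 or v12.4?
v12.4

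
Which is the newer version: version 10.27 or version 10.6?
version 10.27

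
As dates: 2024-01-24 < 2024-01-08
False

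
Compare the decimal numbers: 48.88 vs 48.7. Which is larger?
48.88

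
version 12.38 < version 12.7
False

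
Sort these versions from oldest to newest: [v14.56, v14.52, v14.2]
[v14.2, v14.52, v14.56]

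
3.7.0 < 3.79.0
True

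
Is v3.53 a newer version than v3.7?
Yes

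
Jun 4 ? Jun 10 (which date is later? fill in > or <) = <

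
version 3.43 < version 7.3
True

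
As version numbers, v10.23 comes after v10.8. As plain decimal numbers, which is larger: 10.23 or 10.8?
10.8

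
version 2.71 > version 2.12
True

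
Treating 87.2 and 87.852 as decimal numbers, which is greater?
87.852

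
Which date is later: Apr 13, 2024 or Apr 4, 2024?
Apr 13, 2024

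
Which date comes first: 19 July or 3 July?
3 July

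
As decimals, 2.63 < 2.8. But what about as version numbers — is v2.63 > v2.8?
True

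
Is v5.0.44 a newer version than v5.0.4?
Yes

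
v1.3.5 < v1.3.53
True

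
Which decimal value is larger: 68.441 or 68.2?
68.441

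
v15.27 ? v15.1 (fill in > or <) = >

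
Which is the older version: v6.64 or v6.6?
v6.6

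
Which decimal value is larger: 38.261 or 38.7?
38.7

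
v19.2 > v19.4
False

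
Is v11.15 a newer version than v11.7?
Yes. Version numbers are compared segment by segment as integers, not as decimals: minor version 15 > 7, so v11.15 > v11.7 (even though the decimal 11.15 < 11.7).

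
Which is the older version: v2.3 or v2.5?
v2.3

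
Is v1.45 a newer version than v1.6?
Yes. Version numbers are compared segment by segment as integers, not as decimals: minor version 45 > 6, so v1.45 > v1.6 (even though the decimal 1.45 < 1.6).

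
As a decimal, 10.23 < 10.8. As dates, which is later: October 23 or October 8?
October 23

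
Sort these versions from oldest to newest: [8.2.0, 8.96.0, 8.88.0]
[8.2.0, 8.88.0, 8.96.0]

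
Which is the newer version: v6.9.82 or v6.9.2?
v6.9.82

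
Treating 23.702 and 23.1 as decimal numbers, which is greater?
23.702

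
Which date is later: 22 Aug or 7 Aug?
22 Aug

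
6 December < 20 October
False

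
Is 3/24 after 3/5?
Yes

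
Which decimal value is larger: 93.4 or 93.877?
93.877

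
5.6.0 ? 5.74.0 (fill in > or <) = <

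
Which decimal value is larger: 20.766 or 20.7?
20.766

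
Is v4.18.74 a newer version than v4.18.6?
Yes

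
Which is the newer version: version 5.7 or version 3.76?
version 5.7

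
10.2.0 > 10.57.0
False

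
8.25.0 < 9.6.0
True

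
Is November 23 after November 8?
Yes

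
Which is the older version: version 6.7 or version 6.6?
version 6.6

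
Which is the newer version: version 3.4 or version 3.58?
version 3.58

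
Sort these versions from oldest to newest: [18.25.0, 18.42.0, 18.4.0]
[18.4.0, 18.25.0, 18.42.0]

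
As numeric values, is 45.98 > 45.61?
True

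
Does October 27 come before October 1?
No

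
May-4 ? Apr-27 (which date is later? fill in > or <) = >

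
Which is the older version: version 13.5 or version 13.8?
version 13.5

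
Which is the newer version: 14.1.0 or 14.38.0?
14.38.0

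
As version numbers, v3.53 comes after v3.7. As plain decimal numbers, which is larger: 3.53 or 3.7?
3.7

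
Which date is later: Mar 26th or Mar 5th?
Mar 26th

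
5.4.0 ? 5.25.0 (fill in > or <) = <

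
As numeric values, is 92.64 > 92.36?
True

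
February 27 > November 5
False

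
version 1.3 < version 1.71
True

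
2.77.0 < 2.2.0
False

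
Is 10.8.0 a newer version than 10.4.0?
Yes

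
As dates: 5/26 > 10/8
False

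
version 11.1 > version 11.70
False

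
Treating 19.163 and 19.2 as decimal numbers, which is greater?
19.2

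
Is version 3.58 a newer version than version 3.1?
Yes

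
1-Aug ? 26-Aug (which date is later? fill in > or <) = <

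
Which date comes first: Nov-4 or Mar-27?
Mar-27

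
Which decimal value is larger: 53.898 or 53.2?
53.898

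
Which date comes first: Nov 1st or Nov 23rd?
Nov 1st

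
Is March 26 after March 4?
Yes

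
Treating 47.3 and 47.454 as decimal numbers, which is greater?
47.454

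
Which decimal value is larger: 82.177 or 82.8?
82.8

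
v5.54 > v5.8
True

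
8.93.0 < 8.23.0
False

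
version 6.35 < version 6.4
False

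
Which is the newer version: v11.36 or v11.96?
v11.96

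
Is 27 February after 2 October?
No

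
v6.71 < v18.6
True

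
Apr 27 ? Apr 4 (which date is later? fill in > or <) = >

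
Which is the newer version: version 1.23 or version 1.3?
version 1.23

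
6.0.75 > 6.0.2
True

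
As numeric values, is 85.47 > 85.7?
False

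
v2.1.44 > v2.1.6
True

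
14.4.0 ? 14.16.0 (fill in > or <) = <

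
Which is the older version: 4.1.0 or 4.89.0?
4.1.0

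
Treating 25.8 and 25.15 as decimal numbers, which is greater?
25.8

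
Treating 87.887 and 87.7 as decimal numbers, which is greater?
87.887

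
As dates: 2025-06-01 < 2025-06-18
True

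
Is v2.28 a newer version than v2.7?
Yes. Version numbers are compared segment by segment as integers, not as decimals: minor version 28 > 7, so v2.28 > v2.7 (even though the decimal 2.28 < 2.7).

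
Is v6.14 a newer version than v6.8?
Yes. Version numbers are compared segment by segment as integers, not as decimals: minor version 14 > 8, so v6.14 > v6.8 (even though the decimal 6.14 < 6.8).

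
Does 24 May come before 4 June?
Yes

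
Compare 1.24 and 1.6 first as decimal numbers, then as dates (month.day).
As decimals: 1.24 < 1.6. As dates: 1/24 is later than 1/6 (day 24 > day 6).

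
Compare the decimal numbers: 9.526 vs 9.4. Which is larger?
9.526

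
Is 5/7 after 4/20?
Yes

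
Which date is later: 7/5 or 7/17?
7/17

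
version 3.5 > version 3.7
False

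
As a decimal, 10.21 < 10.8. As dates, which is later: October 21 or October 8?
October 21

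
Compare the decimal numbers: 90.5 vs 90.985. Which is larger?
90.985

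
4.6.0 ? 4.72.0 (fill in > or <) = <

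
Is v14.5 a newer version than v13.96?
Yes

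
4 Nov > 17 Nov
False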